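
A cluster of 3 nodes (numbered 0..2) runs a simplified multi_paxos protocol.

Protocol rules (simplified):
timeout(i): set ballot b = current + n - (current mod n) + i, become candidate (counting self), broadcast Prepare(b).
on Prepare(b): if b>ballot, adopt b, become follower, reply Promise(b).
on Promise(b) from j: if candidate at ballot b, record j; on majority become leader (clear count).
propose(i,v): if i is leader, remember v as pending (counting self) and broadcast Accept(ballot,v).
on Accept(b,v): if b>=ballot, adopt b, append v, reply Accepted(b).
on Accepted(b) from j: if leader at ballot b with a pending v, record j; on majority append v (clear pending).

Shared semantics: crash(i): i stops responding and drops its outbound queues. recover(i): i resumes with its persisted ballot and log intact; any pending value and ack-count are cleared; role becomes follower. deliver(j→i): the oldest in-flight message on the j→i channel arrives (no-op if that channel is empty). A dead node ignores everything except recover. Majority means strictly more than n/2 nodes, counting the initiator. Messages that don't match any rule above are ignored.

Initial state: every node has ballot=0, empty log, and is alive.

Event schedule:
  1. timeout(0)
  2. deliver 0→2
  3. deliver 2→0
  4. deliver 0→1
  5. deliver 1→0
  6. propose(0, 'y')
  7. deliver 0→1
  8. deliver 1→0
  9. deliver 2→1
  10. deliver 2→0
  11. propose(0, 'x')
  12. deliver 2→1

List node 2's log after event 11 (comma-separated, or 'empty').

empty

e1 timeout(0): 0[cand,b=3,-]
e2 deliver 0→2: 2[foll,b=3,-]
e3 deliver 2→0: 0[lead,b=3,-]
e4 deliver 0→1: 1[foll,b=3,-]
e5 deliver 1→0: ·
e6 propose(0,'y'): ·
e7 deliver 0→1: 1[foll,b=3,y]
e8 deliver 1→0: 0[lead,b=3,y]
e9 deliver 2→1: ·
e10 deliver 2→0: ·
e11 propose(0,'x'): ·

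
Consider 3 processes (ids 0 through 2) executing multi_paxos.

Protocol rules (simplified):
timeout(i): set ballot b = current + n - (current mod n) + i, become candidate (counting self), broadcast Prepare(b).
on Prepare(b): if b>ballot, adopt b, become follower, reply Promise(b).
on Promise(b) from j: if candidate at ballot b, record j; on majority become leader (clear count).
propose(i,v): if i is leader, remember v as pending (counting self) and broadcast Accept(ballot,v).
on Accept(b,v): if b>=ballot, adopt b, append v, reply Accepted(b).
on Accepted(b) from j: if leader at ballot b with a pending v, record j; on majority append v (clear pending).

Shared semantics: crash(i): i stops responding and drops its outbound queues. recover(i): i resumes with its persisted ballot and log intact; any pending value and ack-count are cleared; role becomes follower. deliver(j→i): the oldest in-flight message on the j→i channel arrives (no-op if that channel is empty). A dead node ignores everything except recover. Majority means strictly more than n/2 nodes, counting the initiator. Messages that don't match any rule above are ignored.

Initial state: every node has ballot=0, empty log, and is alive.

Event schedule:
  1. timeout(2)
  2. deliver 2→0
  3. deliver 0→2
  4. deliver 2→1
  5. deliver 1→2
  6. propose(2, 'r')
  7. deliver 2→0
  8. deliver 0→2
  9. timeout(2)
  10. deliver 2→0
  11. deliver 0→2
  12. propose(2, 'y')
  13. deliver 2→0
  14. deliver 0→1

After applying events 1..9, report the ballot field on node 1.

[1] timeout(2) → N2(cand b5 [-])
[2] deliver 2→0 → N0(foll b5 [-])
[3] deliver 0→2 → N2(lead b5 [-])
[4] deliver 2→1 → N1(foll b5 [-])
[5] deliver 1→2 → ∅
[6] propose(2,'r') → ∅
[7] deliver 2→0 → N0(foll b5 [r])
[8] deliver 0→2 → N2(lead b5 [r])
[9] timeout(2) → N2(cand b8 [r])

5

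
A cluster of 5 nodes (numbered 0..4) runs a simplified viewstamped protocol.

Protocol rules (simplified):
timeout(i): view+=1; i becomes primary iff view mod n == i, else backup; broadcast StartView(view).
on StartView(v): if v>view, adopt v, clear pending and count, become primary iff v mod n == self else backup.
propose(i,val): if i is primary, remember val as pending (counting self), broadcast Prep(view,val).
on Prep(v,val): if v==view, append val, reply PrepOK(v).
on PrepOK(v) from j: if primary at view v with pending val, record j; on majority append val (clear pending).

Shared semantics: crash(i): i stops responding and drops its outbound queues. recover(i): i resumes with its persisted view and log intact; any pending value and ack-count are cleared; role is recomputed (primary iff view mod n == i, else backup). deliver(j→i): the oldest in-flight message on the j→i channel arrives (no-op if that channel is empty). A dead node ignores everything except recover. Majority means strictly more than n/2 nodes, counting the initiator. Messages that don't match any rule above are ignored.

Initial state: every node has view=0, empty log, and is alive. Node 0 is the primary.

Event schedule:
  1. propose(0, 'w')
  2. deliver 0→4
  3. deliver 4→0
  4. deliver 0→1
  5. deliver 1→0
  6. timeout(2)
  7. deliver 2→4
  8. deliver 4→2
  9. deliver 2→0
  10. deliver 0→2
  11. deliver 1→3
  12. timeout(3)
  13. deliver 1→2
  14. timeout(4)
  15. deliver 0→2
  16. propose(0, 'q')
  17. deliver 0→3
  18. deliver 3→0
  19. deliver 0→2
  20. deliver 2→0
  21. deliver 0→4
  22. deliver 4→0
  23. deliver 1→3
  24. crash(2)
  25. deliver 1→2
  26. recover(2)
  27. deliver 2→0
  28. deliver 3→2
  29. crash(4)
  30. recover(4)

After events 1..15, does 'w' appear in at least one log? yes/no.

yes

step 1 propose(0,'w'): —
step 2 deliver 0→4: 4={back,v=0,log=w}
step 3 deliver 4→0: —
step 4 deliver 0→1: 1={back,v=0,log=w}
step 5 deliver 1→0: 0={prim,v=0,log=w}
step 6 timeout(2): 2={back,v=1,log=-}
step 7 deliver 2→4: 4={back,v=1,log=w}
step 8 deliver 4→2: —
step 9 deliver 2→0: 0={back,v=1,log=w}
step 10 deliver 0→2: —
step 11 deliver 1→3: —
step 12 timeout(3): 3={back,v=1,log=-}
step 13 deliver 1→2: —
step 14 timeout(4): 4={back,v=2,log=w}
step 15 deliver 0→2: —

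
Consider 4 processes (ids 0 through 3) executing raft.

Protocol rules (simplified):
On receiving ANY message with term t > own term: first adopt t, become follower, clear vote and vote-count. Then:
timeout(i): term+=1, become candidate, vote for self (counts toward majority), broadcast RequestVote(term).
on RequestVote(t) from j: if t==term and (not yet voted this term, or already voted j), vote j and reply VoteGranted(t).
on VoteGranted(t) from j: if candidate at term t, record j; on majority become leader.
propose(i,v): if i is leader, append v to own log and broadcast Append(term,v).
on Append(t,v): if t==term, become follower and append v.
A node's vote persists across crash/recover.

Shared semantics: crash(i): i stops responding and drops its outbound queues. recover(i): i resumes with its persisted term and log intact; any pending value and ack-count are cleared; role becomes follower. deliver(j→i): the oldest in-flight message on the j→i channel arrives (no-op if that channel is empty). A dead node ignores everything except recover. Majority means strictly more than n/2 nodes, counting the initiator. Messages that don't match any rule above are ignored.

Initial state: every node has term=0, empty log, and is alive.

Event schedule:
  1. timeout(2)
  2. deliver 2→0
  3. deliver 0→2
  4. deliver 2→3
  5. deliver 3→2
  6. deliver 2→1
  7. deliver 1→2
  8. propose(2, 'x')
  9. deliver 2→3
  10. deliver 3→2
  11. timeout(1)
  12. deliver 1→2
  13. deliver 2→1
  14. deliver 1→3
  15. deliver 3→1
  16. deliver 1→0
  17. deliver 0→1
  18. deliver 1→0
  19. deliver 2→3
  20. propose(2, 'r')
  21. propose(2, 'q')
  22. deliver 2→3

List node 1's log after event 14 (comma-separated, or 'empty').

[1] timeout(2) → N2(cand t1 [-])
[2] deliver 2→0 → N0(foll t1 [-])
[3] deliver 0→2 → ∅
[4] deliver 2→3 → N3(foll t1 [-])
[5] deliver 3→2 → N2(lead t1 [-])
[6] deliver 2→1 → N1(foll t1 [-])
[7] deliver 1→2 → ∅
[8] propose(2,'x') → N2(lead t1 [x])
[9] deliver 2→3 → N3(foll t1 [x])
[10] deliver 3→2 → ∅
[11] timeout(1) → N1(cand t2 [-])
[12] deliver 1→2 → N2(foll t2 [x])
[13] deliver 2→1 → ∅
[14] deliver 1→3 → N3(foll t2 [x])

empty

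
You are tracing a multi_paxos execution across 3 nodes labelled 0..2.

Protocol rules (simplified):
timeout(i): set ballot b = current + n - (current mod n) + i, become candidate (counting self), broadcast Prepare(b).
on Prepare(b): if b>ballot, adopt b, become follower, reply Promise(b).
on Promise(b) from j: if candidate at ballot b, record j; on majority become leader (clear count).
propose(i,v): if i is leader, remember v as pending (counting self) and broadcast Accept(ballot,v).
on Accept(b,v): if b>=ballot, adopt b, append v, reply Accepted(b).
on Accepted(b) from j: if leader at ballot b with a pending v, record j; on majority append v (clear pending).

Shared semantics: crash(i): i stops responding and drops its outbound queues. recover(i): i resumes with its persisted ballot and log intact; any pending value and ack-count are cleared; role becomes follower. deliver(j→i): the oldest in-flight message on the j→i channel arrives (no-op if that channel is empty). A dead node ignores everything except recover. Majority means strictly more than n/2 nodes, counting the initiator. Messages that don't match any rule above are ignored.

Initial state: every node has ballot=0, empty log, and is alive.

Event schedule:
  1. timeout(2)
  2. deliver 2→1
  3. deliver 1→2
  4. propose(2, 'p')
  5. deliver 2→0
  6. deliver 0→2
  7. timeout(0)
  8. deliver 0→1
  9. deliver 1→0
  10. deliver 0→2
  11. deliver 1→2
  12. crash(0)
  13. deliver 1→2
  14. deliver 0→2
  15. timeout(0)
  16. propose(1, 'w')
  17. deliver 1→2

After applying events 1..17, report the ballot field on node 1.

6

e1 timeout(2): 2[cand,b=5,-]
e2 deliver 2→1: 1[foll,b=5,-]
e3 deliver 1→2: 2[lead,b=5,-]
e4 propose(2,'p'): ·
e5 deliver 2→0: 0[foll,b=5,-]
e6 deliver 0→2: ·
e7 timeout(0): 0[cand,b=6,-]
e8 deliver 0→1: 1[foll,b=6,-]
e9 deliver 1→0: 0[lead,b=6,-]
e10 deliver 0→2: 2[foll,b=6,-]
e11 deliver 1→2: ·
e12 crash(0): 0[✗lead,b=6,-]
e13 deliver 1→2: ·
e14 deliver 0→2: ·
e15 timeout(0): ·
e16 propose(1,'w'): ·
e17 deliver 1→2: ·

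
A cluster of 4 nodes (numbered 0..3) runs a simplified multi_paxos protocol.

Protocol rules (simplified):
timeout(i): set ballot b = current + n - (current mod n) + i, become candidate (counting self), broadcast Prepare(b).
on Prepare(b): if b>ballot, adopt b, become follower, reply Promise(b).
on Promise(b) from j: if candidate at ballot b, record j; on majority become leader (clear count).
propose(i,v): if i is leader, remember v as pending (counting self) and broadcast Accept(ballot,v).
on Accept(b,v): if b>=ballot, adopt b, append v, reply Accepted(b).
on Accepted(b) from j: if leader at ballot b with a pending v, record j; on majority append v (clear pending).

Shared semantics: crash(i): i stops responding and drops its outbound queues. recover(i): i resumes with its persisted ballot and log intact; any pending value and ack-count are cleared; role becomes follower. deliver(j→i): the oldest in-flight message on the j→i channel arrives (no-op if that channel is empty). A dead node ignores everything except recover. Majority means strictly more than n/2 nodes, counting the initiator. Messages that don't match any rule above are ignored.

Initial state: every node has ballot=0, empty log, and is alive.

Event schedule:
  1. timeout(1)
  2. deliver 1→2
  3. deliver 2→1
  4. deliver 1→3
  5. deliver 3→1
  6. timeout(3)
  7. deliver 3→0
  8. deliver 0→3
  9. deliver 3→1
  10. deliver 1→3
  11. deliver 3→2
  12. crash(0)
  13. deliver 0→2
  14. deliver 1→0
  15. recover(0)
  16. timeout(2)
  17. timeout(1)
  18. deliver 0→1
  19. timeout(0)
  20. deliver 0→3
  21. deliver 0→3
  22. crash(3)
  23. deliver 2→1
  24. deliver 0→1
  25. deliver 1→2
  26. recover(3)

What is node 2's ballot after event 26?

1. timeout(1):  <1:cand b5 ->
2. deliver 1→2:  <2:foll b5 ->
3. deliver 2→1:  nop
4. deliver 1→3:  <3:foll b5 ->
5. deliver 3→1:  <1:lead b5 ->
6. timeout(3):  <3:cand b11 ->
7. deliver 3→0:  <0:foll b11 ->
8. deliver 0→3:  nop
9. deliver 3→1:  <1:foll b11 ->
10. deliver 1→3:  <3:lead b11 ->
11. deliver 3→2:  <2:foll b11 ->
12. crash(0):  <0:✗foll b11 ->
13. deliver 0→2:  nop
14. deliver 1→0:  nop
15. recover(0):  <0:foll b11 ->
16. timeout(2):  <2:cand b14 ->
17. timeout(1):  <1:cand b13 ->
18. deliver 0→1:  nop
19. timeout(0):  <0:cand b12 ->
20. deliver 0→3:  <3:foll b12 ->
21. deliver 0→3:  nop
22. crash(3):  <3:✗foll b12 ->
23. deliver 2→1:  <1:foll b14 ->
24. deliver 0→1:  nop
25. deliver 1→2:  nop
26. recover(3):  <3:foll b12 ->

14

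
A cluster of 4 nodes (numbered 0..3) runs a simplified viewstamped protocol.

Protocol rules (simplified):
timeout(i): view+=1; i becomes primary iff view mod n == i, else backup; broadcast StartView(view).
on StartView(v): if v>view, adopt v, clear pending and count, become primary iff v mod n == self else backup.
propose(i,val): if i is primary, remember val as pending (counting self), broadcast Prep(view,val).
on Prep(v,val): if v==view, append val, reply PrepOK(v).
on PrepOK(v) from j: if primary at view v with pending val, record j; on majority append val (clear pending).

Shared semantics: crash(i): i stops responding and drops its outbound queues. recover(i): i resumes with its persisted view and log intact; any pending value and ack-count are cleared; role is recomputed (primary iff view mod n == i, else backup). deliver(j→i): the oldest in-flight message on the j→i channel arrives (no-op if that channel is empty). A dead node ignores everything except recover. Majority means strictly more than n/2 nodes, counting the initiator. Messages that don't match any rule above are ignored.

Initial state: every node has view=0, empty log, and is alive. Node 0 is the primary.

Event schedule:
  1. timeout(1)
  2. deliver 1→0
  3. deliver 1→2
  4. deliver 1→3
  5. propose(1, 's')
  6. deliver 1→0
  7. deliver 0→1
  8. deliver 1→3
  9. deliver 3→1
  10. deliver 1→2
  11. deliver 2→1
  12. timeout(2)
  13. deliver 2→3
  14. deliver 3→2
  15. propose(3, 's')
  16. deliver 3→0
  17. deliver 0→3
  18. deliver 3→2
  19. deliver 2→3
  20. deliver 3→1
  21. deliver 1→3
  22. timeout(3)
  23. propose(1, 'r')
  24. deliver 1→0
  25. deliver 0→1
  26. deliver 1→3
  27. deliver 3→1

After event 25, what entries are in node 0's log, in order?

[1] timeout(1) → N1(prim v1 [-])
[2] deliver 1→0 → N0(back v1 [-])
[3] deliver 1→2 → N2(back v1 [-])
[4] deliver 1→3 → N3(back v1 [-])
[5] propose(1,'s') → ∅
[6] deliver 1→0 → N0(back v1 [s])
[7] deliver 0→1 → ∅
[8] deliver 1→3 → N3(back v1 [s])
[9] deliver 3→1 → N1(prim v1 [s])
[10] deliver 1→2 → N2(back v1 [s])
[11] deliver 2→1 → ∅
[12] timeout(2) → N2(prim v2 [s])
[13] deliver 2→3 → N3(back v2 [s])
[14] deliver 3→2 → ∅
[15] propose(3,'s') → ∅
[16] deliver 3→0 → ∅
[17] deliver 0→3 → ∅
[18] deliver 3→2 → ∅
[19] deliver 2→3 → ∅
[20] deliver 3→1 → ∅
[21] deliver 1→3 → ∅
[22] timeout(3) → N3(prim v3 [s])
[23] propose(1,'r') → ∅
[24] deliver 1→0 → N0(back v1 [s,r])
[25] deliver 0→1 → ∅

s,r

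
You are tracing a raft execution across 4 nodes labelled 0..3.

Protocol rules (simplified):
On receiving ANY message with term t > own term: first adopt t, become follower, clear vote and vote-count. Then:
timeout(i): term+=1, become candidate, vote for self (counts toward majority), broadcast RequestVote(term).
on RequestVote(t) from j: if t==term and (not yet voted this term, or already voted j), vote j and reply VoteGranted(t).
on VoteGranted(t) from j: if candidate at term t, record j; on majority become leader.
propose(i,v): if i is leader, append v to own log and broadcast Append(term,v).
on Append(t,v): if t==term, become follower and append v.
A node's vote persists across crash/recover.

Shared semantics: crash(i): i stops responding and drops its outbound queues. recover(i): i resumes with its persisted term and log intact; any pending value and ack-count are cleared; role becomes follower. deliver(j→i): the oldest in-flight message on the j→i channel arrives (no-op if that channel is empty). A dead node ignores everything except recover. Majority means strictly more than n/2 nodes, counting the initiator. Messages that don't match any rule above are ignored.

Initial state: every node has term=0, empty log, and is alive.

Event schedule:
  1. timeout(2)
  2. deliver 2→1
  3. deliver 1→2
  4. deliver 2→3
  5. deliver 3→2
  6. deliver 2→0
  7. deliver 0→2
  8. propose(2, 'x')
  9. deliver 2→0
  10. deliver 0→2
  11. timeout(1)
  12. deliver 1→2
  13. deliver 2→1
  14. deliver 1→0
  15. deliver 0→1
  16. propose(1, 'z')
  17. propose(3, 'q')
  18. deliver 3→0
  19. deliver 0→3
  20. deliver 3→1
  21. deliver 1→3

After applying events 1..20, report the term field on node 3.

1

after 1 — timeout(2): n2:cand/t1/[-]
after 2 — deliver 2→1: n1:foll/t1/[-]
after 3 — deliver 1→2: ·
after 4 — deliver 2→3: n3:foll/t1/[-]
after 5 — deliver 3→2: n2:lead/t1/[-]
after 6 — deliver 2→0: n0:foll/t1/[-]
after 7 — deliver 0→2: ·
after 8 — propose(2,'x'): n2:lead/t1/[x]
after 9 — deliver 2→0: n0:foll/t1/[x]
after 10 — deliver 0→2: ·
after 11 — timeout(1): n1:cand/t2/[-]
after 12 — deliver 1→2: n2:foll/t2/[x]
after 13 — deliver 2→1: ·
after 14 — deliver 1→0: n0:foll/t2/[x]
after 15 — deliver 0→1: ·
after 16 — propose(1,'z'): ·
after 17 — propose(3,'q'): ·
after 18 — deliver 3→0: ·
after 19 — deliver 0→3: ·
after 20 — deliver 3→1: ·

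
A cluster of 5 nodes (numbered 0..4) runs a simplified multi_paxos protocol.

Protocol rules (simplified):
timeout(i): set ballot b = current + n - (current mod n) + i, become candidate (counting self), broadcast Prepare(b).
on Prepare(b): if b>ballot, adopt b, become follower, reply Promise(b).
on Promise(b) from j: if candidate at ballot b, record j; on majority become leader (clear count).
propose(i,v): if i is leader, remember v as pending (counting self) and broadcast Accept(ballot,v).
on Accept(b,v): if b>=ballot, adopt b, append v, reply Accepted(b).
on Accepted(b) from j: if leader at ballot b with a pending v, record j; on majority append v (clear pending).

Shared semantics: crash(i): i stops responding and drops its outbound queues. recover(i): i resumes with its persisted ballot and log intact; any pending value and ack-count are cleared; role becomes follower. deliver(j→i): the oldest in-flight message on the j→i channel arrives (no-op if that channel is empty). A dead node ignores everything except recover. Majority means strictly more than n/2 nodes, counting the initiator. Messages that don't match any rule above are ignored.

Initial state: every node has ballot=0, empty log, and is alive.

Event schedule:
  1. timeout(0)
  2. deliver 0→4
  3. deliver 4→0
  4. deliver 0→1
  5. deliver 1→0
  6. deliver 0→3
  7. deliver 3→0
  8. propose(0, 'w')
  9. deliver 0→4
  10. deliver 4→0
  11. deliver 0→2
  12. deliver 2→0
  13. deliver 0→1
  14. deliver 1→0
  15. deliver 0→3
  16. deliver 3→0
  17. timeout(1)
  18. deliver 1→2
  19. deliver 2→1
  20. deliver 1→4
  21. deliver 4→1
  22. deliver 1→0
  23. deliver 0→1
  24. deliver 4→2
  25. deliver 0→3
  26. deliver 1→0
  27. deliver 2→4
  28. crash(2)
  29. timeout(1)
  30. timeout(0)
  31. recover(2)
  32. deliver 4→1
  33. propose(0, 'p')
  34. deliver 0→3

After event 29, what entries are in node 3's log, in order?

w

step 1 timeout(0): 0={cand,b=5,log=-}
step 2 deliver 0→4: 4={foll,b=5,log=-}
step 3 deliver 4→0: —
step 4 deliver 0→1: 1={foll,b=5,log=-}
step 5 deliver 1→0: 0={lead,b=5,log=-}
step 6 deliver 0→3: 3={foll,b=5,log=-}
step 7 deliver 3→0: —
step 8 propose(0,'w'): —
step 9 deliver 0→4: 4={foll,b=5,log=w}
step 10 deliver 4→0: —
step 11 deliver 0→2: 2={foll,b=5,log=-}
step 12 deliver 2→0: —
step 13 deliver 0→1: 1={foll,b=5,log=w}
step 14 deliver 1→0: 0={lead,b=5,log=w}
step 15 deliver 0→3: 3={foll,b=5,log=w}
step 16 deliver 3→0: —
step 17 timeout(1): 1={cand,b=11,log=w}
step 18 deliver 1→2: 2={foll,b=11,log=-}
step 19 deliver 2→1: —
step 20 deliver 1→4: 4={foll,b=11,log=w}
step 21 deliver 4→1: 1={lead,b=11,log=w}
step 22 deliver 1→0: 0={foll,b=11,log=w}
step 23 deliver 0→1: —
step 24 deliver 4→2: —
step 25 deliver 0→3: —
step 26 deliver 1→0: —
step 27 deliver 2→4: —
step 28 crash(2): 2={✗foll,b=11,log=-}
step 29 timeout(1): 1={cand,b=16,log=w}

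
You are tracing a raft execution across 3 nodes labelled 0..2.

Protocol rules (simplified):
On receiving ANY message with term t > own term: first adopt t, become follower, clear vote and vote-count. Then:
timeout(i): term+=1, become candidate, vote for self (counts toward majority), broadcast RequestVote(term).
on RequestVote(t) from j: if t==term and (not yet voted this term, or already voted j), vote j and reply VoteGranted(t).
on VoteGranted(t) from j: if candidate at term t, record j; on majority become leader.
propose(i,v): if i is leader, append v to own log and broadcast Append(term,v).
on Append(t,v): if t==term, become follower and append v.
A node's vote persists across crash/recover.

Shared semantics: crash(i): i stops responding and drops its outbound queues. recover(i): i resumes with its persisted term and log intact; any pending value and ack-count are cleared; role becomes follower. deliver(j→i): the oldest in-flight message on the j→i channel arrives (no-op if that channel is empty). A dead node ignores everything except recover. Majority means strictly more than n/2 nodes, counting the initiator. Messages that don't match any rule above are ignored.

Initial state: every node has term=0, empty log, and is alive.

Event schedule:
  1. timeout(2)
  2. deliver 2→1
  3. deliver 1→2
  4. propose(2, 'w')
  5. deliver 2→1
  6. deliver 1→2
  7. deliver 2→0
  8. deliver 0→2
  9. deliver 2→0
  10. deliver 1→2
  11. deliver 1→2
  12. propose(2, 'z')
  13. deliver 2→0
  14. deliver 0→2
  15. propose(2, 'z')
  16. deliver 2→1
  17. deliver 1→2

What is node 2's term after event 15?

1

[1] timeout(2) → N2(cand t1 [-])
[2] deliver 2→1 → N1(foll t1 [-])
[3] deliver 1→2 → N2(lead t1 [-])
[4] propose(2,'w') → N2(lead t1 [w])
[5] deliver 2→1 → N1(foll t1 [w])
[6] deliver 1→2 → ∅
[7] deliver 2→0 → N0(foll t1 [-])
[8] deliver 0→2 → ∅
[9] deliver 2→0 → N0(foll t1 [w])
[10] deliver 1→2 → ∅
[11] deliver 1→2 → ∅
[12] propose(2,'z') → N2(lead t1 [w,z])
[13] deliver 2→0 → N0(foll t1 [w,z])
[14] deliver 0→2 → ∅
[15] propose(2,'z') → N2(lead t1 [w,z,z])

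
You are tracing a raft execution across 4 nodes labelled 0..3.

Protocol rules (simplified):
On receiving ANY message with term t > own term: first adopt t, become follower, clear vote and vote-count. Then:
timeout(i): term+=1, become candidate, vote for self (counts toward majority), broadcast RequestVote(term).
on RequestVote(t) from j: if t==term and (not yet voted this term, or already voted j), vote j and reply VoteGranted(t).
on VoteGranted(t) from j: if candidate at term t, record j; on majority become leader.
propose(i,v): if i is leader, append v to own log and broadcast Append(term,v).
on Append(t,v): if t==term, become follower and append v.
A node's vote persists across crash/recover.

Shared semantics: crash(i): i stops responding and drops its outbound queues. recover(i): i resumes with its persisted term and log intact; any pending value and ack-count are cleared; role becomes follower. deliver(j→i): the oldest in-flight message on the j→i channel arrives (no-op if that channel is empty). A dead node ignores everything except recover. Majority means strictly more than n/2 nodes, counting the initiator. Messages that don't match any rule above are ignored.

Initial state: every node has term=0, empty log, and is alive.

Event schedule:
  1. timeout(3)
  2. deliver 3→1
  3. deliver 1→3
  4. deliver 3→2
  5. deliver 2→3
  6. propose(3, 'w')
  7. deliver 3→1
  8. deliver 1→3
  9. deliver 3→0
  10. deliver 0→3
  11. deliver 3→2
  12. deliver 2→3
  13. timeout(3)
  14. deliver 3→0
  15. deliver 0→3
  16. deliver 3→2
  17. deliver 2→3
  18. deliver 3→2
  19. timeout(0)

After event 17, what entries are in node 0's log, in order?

e1 timeout(3): 3[cand,t=1,-]
e2 deliver 3→1: 1[foll,t=1,-]
e3 deliver 1→3: ·
e4 deliver 3→2: 2[foll,t=1,-]
e5 deliver 2→3: 3[lead,t=1,-]
e6 propose(3,'w'): 3[lead,t=1,w]
e7 deliver 3→1: 1[foll,t=1,w]
e8 deliver 1→3: ·
e9 deliver 3→0: 0[foll,t=1,-]
e10 deliver 0→3: ·
e11 deliver 3→2: 2[foll,t=1,w]
e12 deliver 2→3: ·
e13 timeout(3): 3[cand,t=2,w]
e14 deliver 3→0: 0[foll,t=1,w]
e15 deliver 0→3: ·
e16 deliver 3→2: 2[foll,t=2,w]
e17 deliver 2→3: ·

w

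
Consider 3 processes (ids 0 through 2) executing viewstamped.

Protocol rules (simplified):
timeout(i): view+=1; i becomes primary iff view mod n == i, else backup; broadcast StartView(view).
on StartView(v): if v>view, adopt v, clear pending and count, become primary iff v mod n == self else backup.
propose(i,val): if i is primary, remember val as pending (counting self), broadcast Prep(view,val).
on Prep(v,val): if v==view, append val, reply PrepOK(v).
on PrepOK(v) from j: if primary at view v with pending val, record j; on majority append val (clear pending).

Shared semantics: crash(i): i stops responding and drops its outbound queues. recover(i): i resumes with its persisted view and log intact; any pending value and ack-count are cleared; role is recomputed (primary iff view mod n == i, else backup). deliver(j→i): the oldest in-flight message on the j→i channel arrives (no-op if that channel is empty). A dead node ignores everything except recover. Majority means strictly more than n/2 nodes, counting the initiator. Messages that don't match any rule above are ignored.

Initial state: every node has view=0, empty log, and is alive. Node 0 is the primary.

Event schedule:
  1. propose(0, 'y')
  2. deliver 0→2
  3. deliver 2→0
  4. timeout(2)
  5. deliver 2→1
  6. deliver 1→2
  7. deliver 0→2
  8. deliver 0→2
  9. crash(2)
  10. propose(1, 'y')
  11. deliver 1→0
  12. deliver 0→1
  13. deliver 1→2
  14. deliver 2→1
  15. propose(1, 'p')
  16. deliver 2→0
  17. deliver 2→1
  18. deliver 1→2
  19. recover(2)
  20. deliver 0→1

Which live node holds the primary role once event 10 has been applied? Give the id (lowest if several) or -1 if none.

0

1. propose(0,'y'):  nop
2. deliver 0→2:  <2:back v0 y>
3. deliver 2→0:  <0:prim v0 y>
4. timeout(2):  <2:back v1 y>
5. deliver 2→1:  <1:prim v1 ->
6. deliver 1→2:  nop
7. deliver 0→2:  nop
8. deliver 0→2:  nop
9. crash(2):  <2:✗back v1 y>
10. propose(1,'y'):  nop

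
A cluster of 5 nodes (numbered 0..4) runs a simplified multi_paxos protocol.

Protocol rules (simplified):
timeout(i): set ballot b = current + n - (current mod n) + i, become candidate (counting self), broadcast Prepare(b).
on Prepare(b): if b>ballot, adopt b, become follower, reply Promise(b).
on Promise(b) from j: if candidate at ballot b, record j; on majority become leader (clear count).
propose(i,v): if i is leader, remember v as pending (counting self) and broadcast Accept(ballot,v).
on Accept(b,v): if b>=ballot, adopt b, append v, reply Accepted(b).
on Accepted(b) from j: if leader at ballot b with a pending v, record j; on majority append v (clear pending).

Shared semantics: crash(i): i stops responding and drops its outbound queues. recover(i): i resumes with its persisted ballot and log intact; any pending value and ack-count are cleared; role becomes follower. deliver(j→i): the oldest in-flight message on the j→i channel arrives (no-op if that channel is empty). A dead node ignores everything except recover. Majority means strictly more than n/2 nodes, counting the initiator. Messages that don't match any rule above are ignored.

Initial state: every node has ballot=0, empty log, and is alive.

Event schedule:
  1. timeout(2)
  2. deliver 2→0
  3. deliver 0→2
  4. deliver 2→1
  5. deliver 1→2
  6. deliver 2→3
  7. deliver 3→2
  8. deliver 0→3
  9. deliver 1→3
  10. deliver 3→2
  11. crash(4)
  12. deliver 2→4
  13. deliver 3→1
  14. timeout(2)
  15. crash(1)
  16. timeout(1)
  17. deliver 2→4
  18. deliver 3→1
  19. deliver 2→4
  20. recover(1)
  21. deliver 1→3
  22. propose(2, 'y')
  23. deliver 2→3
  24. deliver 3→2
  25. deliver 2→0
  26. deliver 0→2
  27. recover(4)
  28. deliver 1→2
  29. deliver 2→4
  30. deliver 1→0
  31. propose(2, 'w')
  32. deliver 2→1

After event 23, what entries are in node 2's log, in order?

[1] timeout(2) → N2(cand b7 [-])
[2] deliver 2→0 → N0(foll b7 [-])
[3] deliver 0→2 → ∅
[4] deliver 2→1 → N1(foll b7 [-])
[5] deliver 1→2 → N2(lead b7 [-])
[6] deliver 2→3 → N3(foll b7 [-])
[7] deliver 3→2 → ∅
[8] deliver 0→3 → ∅
[9] deliver 1→3 → ∅
[10] deliver 3→2 → ∅
[11] crash(4) → N4(✗foll b0 [-])
[12] deliver 2→4 → ∅
[13] deliver 3→1 → ∅
[14] timeout(2) → N2(cand b12 [-])
[15] crash(1) → N1(✗foll b7 [-])
[16] timeout(1) → ∅
[17] deliver 2→4 → ∅
[18] deliver 3→1 → ∅
[19] deliver 2→4 → ∅
[20] recover(1) → N1(foll b7 [-])
[21] deliver 1→3 → ∅
[22] propose(2,'y') → ∅
[23] deliver 2→3 → N3(foll b12 [-])

empty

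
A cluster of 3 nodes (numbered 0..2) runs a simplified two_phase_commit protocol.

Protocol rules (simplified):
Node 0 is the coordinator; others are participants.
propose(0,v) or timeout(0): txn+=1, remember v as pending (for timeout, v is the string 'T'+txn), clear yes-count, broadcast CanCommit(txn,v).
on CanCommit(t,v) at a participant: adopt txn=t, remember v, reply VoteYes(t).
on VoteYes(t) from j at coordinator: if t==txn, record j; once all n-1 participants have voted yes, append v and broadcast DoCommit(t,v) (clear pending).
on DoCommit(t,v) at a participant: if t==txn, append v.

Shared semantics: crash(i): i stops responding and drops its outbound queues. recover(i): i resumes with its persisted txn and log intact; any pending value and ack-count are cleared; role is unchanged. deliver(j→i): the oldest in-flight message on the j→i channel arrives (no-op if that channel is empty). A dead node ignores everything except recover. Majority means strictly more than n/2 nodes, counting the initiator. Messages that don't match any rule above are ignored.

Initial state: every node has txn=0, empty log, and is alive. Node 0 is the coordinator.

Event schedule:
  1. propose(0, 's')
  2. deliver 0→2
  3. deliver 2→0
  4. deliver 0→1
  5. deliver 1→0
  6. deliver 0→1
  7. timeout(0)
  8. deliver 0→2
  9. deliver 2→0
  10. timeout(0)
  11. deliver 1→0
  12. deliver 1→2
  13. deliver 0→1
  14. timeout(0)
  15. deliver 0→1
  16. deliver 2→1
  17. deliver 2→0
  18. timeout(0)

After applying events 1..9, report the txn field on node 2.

after 1 — propose(0,'s'): n0:coor/t1/[-]
after 2 — deliver 0→2: n2:part/t1/[-]
after 3 — deliver 2→0: ·
after 4 — deliver 0→1: n1:part/t1/[-]
after 5 — deliver 1→0: n0:coor/t1/[s]
after 6 — deliver 0→1: n1:part/t1/[s]
after 7 — timeout(0): n0:coor/t2/[s]
after 8 — deliver 0→2: n2:part/t1/[s]
after 9 — deliver 2→0: ·

1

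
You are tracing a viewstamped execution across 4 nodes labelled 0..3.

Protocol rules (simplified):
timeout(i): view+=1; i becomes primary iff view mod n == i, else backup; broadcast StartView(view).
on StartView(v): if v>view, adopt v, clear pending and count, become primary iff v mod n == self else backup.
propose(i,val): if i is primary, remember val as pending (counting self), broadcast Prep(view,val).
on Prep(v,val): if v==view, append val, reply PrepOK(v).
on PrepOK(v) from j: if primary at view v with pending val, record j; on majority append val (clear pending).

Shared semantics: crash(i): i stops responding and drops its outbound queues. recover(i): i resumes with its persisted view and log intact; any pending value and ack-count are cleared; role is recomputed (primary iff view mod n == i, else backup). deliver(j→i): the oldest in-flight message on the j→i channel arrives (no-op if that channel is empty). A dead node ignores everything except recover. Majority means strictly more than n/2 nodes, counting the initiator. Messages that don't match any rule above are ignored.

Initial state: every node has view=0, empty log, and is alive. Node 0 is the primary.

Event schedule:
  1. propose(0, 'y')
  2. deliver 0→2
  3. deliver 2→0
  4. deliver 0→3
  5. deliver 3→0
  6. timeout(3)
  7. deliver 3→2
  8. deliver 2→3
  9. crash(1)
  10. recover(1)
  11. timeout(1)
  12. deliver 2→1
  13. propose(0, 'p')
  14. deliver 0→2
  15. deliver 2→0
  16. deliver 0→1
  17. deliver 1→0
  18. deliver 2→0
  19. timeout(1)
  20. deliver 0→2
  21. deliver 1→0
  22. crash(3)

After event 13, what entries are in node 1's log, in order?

empty

step 1 propose(0,'y'): —
step 2 deliver 0→2: 2={back,v=0,log=y}
step 3 deliver 2→0: —
step 4 deliver 0→3: 3={back,v=0,log=y}
step 5 deliver 3→0: 0={prim,v=0,log=y}
step 6 timeout(3): 3={back,v=1,log=y}
step 7 deliver 3→2: 2={back,v=1,log=y}
step 8 deliver 2→3: —
step 9 crash(1): 1={✗back,v=0,log=-}
step 10 recover(1): 1={back,v=0,log=-}
step 11 timeout(1): 1={prim,v=1,log=-}
step 12 deliver 2→1: —
step 13 propose(0,'p'): —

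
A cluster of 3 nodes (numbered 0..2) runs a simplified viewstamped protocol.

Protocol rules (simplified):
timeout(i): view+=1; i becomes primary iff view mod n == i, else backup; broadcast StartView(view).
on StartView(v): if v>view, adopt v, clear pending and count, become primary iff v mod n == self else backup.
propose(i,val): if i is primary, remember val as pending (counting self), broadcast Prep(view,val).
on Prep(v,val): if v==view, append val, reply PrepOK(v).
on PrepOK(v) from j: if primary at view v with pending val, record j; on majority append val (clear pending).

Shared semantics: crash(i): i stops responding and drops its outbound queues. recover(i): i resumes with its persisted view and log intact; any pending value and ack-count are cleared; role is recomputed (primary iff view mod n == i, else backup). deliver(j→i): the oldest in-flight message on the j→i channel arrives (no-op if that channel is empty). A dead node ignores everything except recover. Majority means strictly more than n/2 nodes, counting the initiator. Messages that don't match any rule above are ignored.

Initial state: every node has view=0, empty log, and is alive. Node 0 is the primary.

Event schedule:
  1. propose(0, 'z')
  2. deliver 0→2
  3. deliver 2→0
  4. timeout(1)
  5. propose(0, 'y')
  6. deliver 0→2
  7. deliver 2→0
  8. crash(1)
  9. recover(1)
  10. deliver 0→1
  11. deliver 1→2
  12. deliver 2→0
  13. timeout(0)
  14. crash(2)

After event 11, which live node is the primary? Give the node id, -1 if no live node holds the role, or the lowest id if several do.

0

[1] propose(0,'z') → ∅
[2] deliver 0→2 → N2(back v0 [z])
[3] deliver 2→0 → N0(prim v0 [z])
[4] timeout(1) → N1(prim v1 [-])
[5] propose(0,'y') → ∅
[6] deliver 0→2 → N2(back v0 [z,y])
[7] deliver 2→0 → N0(prim v0 [z,y])
[8] crash(1) → N1(✗prim v1 [-])
[9] recover(1) → N1(prim v1 [-])
[10] deliver 0→1 → ∅
[11] deliver 1→2 → ∅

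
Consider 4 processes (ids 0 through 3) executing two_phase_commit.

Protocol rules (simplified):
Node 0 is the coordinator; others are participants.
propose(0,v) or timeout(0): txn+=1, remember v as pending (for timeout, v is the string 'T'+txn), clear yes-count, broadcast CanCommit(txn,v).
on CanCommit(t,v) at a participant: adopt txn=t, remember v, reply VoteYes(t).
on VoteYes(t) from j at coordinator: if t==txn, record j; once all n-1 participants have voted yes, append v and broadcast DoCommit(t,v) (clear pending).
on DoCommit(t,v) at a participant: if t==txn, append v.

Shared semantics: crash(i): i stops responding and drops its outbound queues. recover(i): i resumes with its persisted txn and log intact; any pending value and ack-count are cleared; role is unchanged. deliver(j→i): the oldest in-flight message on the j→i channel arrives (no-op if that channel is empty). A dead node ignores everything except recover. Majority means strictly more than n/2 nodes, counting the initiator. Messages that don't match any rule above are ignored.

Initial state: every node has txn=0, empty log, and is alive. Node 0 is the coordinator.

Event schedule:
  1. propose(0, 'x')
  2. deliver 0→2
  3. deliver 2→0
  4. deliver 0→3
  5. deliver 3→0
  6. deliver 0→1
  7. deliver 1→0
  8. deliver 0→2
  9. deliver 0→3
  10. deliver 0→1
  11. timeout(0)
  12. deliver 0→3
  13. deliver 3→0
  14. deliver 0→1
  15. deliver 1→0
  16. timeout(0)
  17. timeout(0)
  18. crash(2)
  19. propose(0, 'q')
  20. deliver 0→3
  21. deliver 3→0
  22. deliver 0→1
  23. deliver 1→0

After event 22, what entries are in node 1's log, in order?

x

e1 propose(0,'x'): 0[coor,t=1,-]
e2 deliver 0→2: 2[part,t=1,-]
e3 deliver 2→0: ·
e4 deliver 0→3: 3[part,t=1,-]
e5 deliver 3→0: ·
e6 deliver 0→1: 1[part,t=1,-]
e7 deliver 1→0: 0[coor,t=1,x]
e8 deliver 0→2: 2[part,t=1,x]
e9 deliver 0→3: 3[part,t=1,x]
e10 deliver 0→1: 1[part,t=1,x]
e11 timeout(0): 0[coor,t=2,x]
e12 deliver 0→3: 3[part,t=2,x]
e13 deliver 3→0: ·
e14 deliver 0→1: 1[part,t=2,x]
e15 deliver 1→0: ·
e16 timeout(0): 0[coor,t=3,x]
e17 timeout(0): 0[coor,t=4,x]
e18 crash(2): 2[✗part,t=1,x]
e19 propose(0,'q'): 0[coor,t=5,x]
e20 deliver 0→3: 3[part,t=3,x]
e21 deliver 3→0: ·
e22 deliver 0→1: 1[part,t=3,x]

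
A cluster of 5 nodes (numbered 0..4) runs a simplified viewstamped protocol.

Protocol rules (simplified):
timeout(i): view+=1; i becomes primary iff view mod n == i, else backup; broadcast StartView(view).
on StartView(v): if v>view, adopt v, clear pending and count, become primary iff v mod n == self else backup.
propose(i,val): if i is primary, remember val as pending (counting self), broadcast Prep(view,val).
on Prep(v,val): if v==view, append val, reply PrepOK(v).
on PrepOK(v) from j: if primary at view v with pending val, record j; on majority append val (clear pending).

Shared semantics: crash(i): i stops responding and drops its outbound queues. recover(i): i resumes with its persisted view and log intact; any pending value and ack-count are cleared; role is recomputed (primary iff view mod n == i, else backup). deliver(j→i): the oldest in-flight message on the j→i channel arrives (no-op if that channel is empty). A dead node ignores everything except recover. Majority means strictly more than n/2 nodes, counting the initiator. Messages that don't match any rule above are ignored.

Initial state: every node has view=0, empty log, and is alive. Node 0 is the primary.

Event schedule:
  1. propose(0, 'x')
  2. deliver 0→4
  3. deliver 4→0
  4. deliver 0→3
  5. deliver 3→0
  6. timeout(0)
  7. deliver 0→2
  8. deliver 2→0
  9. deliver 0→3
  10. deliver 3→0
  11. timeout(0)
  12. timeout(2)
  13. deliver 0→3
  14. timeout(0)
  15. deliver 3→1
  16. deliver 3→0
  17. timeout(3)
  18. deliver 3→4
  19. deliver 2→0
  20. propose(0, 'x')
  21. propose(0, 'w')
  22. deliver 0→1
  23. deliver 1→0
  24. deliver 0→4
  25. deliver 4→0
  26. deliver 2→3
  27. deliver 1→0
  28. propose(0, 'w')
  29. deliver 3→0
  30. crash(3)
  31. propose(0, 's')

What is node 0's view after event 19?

1. propose(0,'x'):  nop
2. deliver 0→4:  <4:back v0 x>
3. deliver 4→0:  nop
4. deliver 0→3:  <3:back v0 x>
5. deliver 3→0:  <0:prim v0 x>
6. timeout(0):  <0:back v1 x>
7. deliver 0→2:  <2:back v0 x>
8. deliver 2→0:  nop
9. deliver 0→3:  <3:back v1 x>
10. deliver 3→0:  nop
11. timeout(0):  <0:back v2 x>
12. timeout(2):  <2:back v1 x>
13. deliver 0→3:  <3:back v2 x>
14. timeout(0):  <0:back v3 x>
15. deliver 3→1:  nop
16. deliver 3→0:  nop
17. timeout(3):  <3:prim v3 x>
18. deliver 3→4:  <4:back v3 x>
19. deliver 2→0:  nop

3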